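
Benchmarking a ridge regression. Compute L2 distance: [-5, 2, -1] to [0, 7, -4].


d = √((-5-0)² + (2-7)² + (-1+ 4)²)
  = √(25 + 25 + 9)
  = √59 = 7.6811

7.6811


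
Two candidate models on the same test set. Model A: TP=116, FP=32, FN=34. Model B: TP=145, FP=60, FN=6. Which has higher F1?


Model A: P=116/148=0.7838, R=116/150=0.7733, F1=2PR/(P+R)=2TP/(2TP+FP+FN)=232/298=0.7785
Model B: P=145/205=0.7073, R=145/151=0.9603, F1=2PR/(P+R)=2TP/(2TP+FP+FN)=290/356=0.8146
0.7785 < 0.8146 → Model B

Model B


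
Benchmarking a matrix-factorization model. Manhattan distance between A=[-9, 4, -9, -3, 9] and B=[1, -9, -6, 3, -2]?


d = |-9-1| + |4+ 9| + |-9+ 6| + |-3-3| + |9+ 2|
  = 10 + 13 + 3 + 6 + 11
  = 43

43


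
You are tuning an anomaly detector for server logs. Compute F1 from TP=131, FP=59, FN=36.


Precision = 131/190 = 0.6895
Recall = 131/167 = 0.7844
F1 = 2·P·R/(P+R) = 2·TP/(2·TP+FP+FN) = 262/(262+59+36) = 262/357 = 0.7339

0.7339


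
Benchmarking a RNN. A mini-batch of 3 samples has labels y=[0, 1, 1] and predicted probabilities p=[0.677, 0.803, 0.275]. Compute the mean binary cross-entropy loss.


L[0] = -ln(1-0.677) = -ln(0.323) = 1.1301
L[1] = -ln(0.803) = 0.2194
L[2] = -ln(0.275) = 1.291
mean = (1.1301 + 0.2194 + 1.291)/3 = 0.8802

0.8802


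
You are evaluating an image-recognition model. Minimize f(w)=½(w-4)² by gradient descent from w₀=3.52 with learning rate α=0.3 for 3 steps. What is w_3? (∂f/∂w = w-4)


step 1: grad = 3.52-4 = -0.48; w = 3.52 - 0.3·(-0.48) = 3.664
step 2: grad = 3.664-4 = -0.336; w = 3.664 - 0.3·(-0.336) = 3.7648
step 3: grad = 3.7648-4 = -0.2352; w = 3.7648 - 0.3·(-0.2352) = 3.83536

3.83536


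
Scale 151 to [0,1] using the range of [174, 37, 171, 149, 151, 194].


min=37, max=194
(151-37)/(194-37) = 114/157 = 0.7261

0.7261


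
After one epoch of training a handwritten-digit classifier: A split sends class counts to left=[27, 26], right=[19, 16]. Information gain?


Parent = [46, 42], H_parent = 0.9985
H_left = 0.9997 (n=53), H_right = 0.9947 (n=35)
H_children = (53/88)·0.9997 + (35/88)·0.9947 = 0.9977
IG = 0.9985 - 0.9977 = 0.0008

0.0008


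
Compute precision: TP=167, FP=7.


Precision = TP/(TP+FP)
= 167/(167+7)
= 167/174 = 95.98%

95.98%


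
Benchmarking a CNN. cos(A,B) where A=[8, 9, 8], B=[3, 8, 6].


A·B = 8·3 + 9·8 + 8·6 = 144
‖A‖ = √209 = 14.4568, ‖B‖ = √109 = 10.4403
cos = 144/(√209·√109) = 144/√22781 = 0.9541

0.9541


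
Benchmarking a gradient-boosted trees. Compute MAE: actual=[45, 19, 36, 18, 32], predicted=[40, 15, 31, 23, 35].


Absolute errors: |45-40|=5, |19-15|=4, |36-31|=5, |18-23|=5, |32-35|=3
Sum = 22
MAE = 22/5 = 22/5

22/5


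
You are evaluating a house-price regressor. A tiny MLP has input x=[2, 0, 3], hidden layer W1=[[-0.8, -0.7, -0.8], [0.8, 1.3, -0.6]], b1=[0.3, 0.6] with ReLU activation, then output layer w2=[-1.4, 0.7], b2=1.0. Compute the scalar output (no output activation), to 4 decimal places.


z1[0] = (-0.8)·(2) + (-0.7)·(0) + (-0.8)·(3) + 0.3 = -3.7
z1[1] = (0.8)·(2) + (1.3)·(0) + (-0.6)·(3) + 0.6 = 0.4
h = ReLU(z1) = [0.0, 0.4]
output = (-1.4)·(0.0) + (0.7)·(0.4) + 1.0 = 1.28

1.28


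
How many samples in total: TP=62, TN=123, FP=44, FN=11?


Total = TP + TN + FP + FN
= 62 + 123 + 44 + 11
= 240
(Predicted positive: 106, predicted negative: 134)

240


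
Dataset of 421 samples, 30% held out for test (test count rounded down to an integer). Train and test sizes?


Test = ⌊421·30/100⌋ = 126
Train = 421 - 126 = 295

Train: 295, Test: 126


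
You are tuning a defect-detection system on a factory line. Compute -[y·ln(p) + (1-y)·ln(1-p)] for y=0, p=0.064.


BCE = -[y·ln(p) + (1-y)·ln(1-p)]
= -0 - 1·ln(1-0.064)
= -ln(0.936) = 0.0661

0.0661


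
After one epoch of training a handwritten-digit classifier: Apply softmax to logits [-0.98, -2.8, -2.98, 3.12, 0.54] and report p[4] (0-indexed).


Exponentials: e^-0.98=0.3753, e^-2.8=0.0608, e^-2.98=0.0508, e^3.12=22.6464, e^0.54=1.716
Sum = 24.8493
Softmax = [0.0151, 0.0024, 0.002, 0.9113, 0.0691]
p[4] = 1.716/24.8493 = 0.0691

0.0691


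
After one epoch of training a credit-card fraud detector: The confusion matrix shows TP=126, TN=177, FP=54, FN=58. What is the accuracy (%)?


Accuracy = (TP+TN)/(TP+TN+FP+FN)
= (126+177)/(415)
= 303/415 = 73.01%

73.01%


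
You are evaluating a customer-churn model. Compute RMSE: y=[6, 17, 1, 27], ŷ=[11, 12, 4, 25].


MSE = 63/4 = 15.75
RMSE = √(63/4) = 3.9686

3.9686


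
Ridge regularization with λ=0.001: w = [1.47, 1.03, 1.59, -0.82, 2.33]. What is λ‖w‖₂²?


‖w‖₂² = (1.47)² + (1.03)² + (1.59)² + (-0.82)² + (2.33)²
     = 2.1609 + 1.0609 + 2.5281 + 0.6724 + 5.4289
     = 11.8512
λ·‖w‖₂² = 0.001·11.8512 = 0.011851

0.011851


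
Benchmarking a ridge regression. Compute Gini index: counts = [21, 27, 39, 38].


Probabilities: [21/125, 27/125, 39/125, 38/125] ≈ [0.168, 0.216, 0.312, 0.304]
Σpᵢ² = (441 + 729 + 1521 + 1444)/125² = 4135/15625
Gini = 1 - Σpᵢ² = 1 - 4135/15625 = 0.7354

0.7354


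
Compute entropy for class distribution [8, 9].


Probabilities: [8/17, 9/17] ≈ [0.4706, 0.5294]
H = -((8/17)·log₂(8/17) + (9/17)·log₂(9/17))
  = 0.9975 bits

0.9975 bits


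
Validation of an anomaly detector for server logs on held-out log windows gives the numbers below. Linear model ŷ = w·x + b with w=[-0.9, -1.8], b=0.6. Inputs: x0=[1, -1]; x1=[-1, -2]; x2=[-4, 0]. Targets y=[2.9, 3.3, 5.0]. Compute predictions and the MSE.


ŷ0 = (-0.9)·(1) + (-1.8)·(-1) + 0.6 = 1.5
ŷ1 = (-0.9)·(-1) + (-1.8)·(-2) + 0.6 = 5.1
ŷ2 = (-0.9)·(-4) + (-1.8)·(0) + 0.6 = 4.2
errors² = [1.96, 3.24, 0.64]
MSE = 5.8400/3 = 1.9467

1.9467


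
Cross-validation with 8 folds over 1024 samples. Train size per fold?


Fold size = 1024/8 = 128
Training per fold = 1024 - 128 = 896

896


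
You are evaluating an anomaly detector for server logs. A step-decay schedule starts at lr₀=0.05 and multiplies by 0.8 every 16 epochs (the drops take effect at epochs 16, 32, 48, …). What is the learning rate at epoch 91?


n_drops = ⌊91/16⌋ = 5
lr = 0.05·0.8^5 = 0.05·0.32768 = 0.016384

0.016384


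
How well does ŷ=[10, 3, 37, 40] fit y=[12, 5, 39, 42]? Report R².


ȳ = 24.5
SS_res = Σ(y-ŷ)² = 16
SS_tot = Σ(y-ȳ)² = 1053
R² = 1 - SS_res/SS_tot = 1 - 0.0152 = 0.9848

0.9848


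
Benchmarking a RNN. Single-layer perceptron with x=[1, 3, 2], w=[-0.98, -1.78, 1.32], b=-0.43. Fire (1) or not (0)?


z = (1)·(-0.98) + (3)·(-1.78) + (2)·(1.32) - 0.43
  = -4.11
step(z) = 0 (z<0)

0


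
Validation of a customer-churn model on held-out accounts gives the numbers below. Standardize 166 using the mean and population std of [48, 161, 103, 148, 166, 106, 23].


μ = 107.8571, σ = 51.5847
z = (166 - 107.8571)/51.5847 = 1.1271

1.1271


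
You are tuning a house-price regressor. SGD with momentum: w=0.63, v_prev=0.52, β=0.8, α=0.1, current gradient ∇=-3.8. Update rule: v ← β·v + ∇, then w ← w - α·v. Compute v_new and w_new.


v_new = 0.8·0.52 - 3.8 = 0.416 - 3.8 = -3.384
w_new = 0.63 - 0.1·-3.384 = 0.63 + 0.3384 = 0.9684

v_new=-3.384, w_new=0.9684


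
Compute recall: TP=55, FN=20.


Recall = TP/(TP+FN)
= 55/(55+20)
= 55/75 = 73.33%

73.33%


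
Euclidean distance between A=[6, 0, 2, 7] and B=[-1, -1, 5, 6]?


d = √((6+ 1)² + (0+ 1)² + (2-5)² + (7-6)²)
  = √(49 + 1 + 9 + 1)
  = √60 = 7.746

7.746


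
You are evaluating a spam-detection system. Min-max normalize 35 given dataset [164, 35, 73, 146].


min=35, max=164
(35-35)/(164-35) = 0/129 = 0.0

0.0


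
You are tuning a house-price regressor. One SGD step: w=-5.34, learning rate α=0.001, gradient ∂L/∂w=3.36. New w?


w_new = w - α·∇
= -5.34 - 0.001·3.36
= -5.34 - 0.00336
= -5.34336

-5.34336


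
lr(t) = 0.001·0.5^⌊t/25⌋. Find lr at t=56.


n_drops = ⌊56/25⌋ = 2
lr = 0.001·0.5^2 = 0.001·0.25 = 0.00025

0.00025


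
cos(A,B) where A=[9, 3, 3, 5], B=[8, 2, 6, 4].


A·B = 9·8 + 3·2 + 3·6 + 5·4 = 116
‖A‖ = √124 = 11.1355, ‖B‖ = √120 = 10.9545
cos = 116/(√124·√120) = 116/√14880 = 0.9509

0.9509


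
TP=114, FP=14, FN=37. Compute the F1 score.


Precision = 114/128 = 0.8906
Recall = 114/151 = 0.755
F1 = 2·P·R/(P+R) = 2·TP/(2·TP+FP+FN) = 228/(228+14+37) = 228/279 = 0.8172

0.8172


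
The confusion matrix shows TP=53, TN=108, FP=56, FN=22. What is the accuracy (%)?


Accuracy = (TP+TN)/(TP+TN+FP+FN)
= (53+108)/(239)
= 161/239 = 67.36%

67.36%


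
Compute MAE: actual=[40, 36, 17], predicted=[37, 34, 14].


Absolute errors: |40-37|=3, |36-34|=2, |17-14|=3
Sum = 8
MAE = 8/3 = 8/3

8/3


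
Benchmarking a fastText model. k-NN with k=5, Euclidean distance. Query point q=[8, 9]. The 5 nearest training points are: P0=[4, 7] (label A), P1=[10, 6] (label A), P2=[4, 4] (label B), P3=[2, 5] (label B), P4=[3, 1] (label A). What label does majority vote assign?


d(q,P0) = 4.4721  (label A)
d(q,P1) = 3.6056  (label A)
d(q,P2) = 6.4031  (label B)
d(q,P3) = 7.2111  (label B)
d(q,P4) = 9.434  (label A)
Votes: A=3, B=2
Majority → A

A


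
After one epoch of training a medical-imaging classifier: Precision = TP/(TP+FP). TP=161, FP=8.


Precision = TP/(TP+FP)
= 161/(161+8)
= 161/169 = 95.27%

95.27%


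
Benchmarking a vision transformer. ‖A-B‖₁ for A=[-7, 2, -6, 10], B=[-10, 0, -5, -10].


d = |-7+ 10| + |2-0| + |-6+ 5| + |10+ 10|
  = 3 + 2 + 1 + 20
  = 26

26


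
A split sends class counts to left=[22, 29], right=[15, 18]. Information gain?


Parent = [37, 47], H_parent = 0.9898
H_left = 0.9864 (n=51), H_right = 0.994 (n=33)
H_children = (51/84)·0.9864 + (33/84)·0.994 = 0.9894
IG = 0.9898 - 0.9894 = 0.0004

0.0004


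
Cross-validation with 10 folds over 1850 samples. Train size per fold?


Fold size = 1850/10 = 185
Training per fold = 1850 - 185 = 1665

1665


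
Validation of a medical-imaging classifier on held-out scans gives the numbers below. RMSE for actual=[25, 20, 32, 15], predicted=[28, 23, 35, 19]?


MSE = 43/4 = 10.75
RMSE = √(43/4) = 3.2787

3.2787


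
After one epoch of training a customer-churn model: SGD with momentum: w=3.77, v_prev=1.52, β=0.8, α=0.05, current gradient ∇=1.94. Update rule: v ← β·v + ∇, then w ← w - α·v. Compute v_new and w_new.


v_new = 0.8·1.52 + 1.94 = 1.216 + 1.94 = 3.156
w_new = 3.77 - 0.05·3.156 = 3.77 - 0.1578 = 3.6122

v_new=3.156, w_new=3.6122


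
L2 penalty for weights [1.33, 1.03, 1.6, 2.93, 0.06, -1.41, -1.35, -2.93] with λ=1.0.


‖w‖₂² = (1.33)² + (1.03)² + (1.6)² + (2.93)² + (0.06)² + (-1.41)² + (-1.35)² + (-2.93)²
     = 1.7689 + 1.0609 + 2.56 + 8.5849 + 0.0036 + 1.9881 + 1.8225 + 8.5849
     = 26.3738
λ·‖w‖₂² = 1.0·26.3738 = 26.3738

26.3738


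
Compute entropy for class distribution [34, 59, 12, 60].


Probabilities: [34/165, 59/165, 12/165, 60/165] ≈ [0.2061, 0.3576, 0.0727, 0.3636]
H = -((34/165)·log₂(34/165) + (59/165)·log₂(59/165) + (12/165)·log₂(12/165) + (60/165)·log₂(60/165))
  = 1.8058 bits

1.8058 bits


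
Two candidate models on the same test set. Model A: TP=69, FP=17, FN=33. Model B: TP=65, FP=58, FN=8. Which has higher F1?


Model A: P=69/86=0.8023, R=69/102=0.6765, F1=2PR/(P+R)=2TP/(2TP+FP+FN)=138/188=0.734
Model B: P=65/123=0.5285, R=65/73=0.8904, F1=2PR/(P+R)=2TP/(2TP+FP+FN)=130/196=0.6633
0.734 > 0.6633 → Model A

Model A


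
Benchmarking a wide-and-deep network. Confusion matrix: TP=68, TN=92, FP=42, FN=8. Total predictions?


Total = TP + TN + FP + FN
= 68 + 92 + 42 + 8
= 210
(Predicted positive: 110, predicted negative: 100)

210


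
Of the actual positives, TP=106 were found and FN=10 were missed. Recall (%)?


Recall = TP/(TP+FN)
= 106/(106+10)
= 106/116 = 91.38%

91.38%


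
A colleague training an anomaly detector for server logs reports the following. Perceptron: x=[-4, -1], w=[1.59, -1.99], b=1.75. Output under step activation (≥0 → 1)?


z = (-4)·(1.59) + (-1)·(-1.99) + 1.75
  = -2.62
step(z) = 0 (z<0)

0


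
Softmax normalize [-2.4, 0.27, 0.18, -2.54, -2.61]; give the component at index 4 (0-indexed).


Exponentials: e^-2.4=0.0907, e^0.27=1.31, e^0.18=1.1972, e^-2.54=0.0789, e^-2.61=0.0735
Sum = 2.7503
Softmax = [0.033, 0.4763, 0.4353, 0.0287, 0.0267]
p[4] = 0.0735/2.7503 = 0.0267

0.0267


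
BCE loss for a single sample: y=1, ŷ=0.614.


BCE = -[y·ln(p) + (1-y)·ln(1-p)]
= -1·ln(0.614) - 0
= -ln(0.614) = 0.4878

0.4878


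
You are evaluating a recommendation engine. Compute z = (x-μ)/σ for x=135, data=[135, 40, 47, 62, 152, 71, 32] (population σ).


μ = 77, σ = 43.987
z = (135 - 77)/43.987 = 1.3186

1.3186


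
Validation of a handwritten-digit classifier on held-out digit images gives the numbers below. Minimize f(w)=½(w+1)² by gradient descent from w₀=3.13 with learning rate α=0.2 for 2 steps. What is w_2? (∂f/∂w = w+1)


step 1: grad = 3.13+1 = 4.13; w = 3.13 - 0.2·(4.13) = 2.304
step 2: grad = 2.304+1 = 3.304; w = 2.304 - 0.2·(3.304) = 1.6432

1.6432


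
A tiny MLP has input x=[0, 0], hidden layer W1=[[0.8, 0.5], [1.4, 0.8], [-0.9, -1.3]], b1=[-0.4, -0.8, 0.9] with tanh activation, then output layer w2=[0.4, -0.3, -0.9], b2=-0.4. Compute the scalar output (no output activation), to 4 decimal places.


z1[0] = (0.8)·(0) + (0.5)·(0) - 0.4 = -0.4
z1[1] = (1.4)·(0) + (0.8)·(0) - 0.8 = -0.8
z1[2] = (-0.9)·(0) + (-1.3)·(0) + 0.9 = 0.9
h = tanh(z1) = [-0.3799, -0.664, 0.7163]
output = (0.4)·(-0.3799) + (-0.3)·(-0.664) + (-0.9)·(0.7163) - 0.4 = -0.9974

-0.9974


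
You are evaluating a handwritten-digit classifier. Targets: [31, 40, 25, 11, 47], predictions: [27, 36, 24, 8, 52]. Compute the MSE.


Squared errors: (31-27)²=16, (40-36)²=16, (25-24)²=1, (11-8)²=9, (47-52)²=25
Sum = 67
MSE = 67/5 = 67/5

67/5


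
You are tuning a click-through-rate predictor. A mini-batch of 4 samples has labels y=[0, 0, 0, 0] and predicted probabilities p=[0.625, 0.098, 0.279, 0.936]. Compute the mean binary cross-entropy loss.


L[0] = -ln(1-0.625) = -ln(0.375) = 0.9808
L[1] = -ln(1-0.098) = -ln(0.902) = 0.1031
L[2] = -ln(1-0.279) = -ln(0.721) = 0.3271
L[3] = -ln(1-0.936) = -ln(0.064) = 2.7489
mean = (0.9808 + 0.1031 + 0.3271 + 2.7489)/4 = 1.04

1.04


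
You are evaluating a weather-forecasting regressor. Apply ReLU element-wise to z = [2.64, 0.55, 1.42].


ReLU(2.64) = max(0, 2.64) = 2.64
ReLU(0.55) = max(0, 0.55) = 0.55
ReLU(1.42) = max(0, 1.42) = 1.42
result = [2.64, 0.55, 1.42]

[2.64, 0.55, 1.42]


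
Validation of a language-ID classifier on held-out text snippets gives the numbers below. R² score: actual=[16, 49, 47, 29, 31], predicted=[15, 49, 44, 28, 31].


ȳ = 34.4
SS_res = Σ(y-ŷ)² = 11
SS_tot = Σ(y-ȳ)² = 751.2
R² = 1 - SS_res/SS_tot = 1 - 0.0146 = 0.9854

0.9854


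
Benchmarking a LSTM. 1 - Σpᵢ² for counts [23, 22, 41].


Probabilities: [23/86, 22/86, 41/86] ≈ [0.2674, 0.2558, 0.4767]
Σpᵢ² = (529 + 484 + 1681)/86² = 2694/7396
Gini = 1 - Σpᵢ² = 1 - 2694/7396 = 0.6357

0.6357


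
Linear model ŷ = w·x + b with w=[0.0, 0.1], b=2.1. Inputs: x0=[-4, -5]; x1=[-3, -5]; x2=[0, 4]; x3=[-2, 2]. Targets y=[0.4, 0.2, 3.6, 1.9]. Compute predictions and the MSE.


ŷ0 = (0.0)·(-4) + (0.1)·(-5) + 2.1 = 1.6
ŷ1 = (0.0)·(-3) + (0.1)·(-5) + 2.1 = 1.6
ŷ2 = (0.0)·(0) + (0.1)·(4) + 2.1 = 2.5
ŷ3 = (0.0)·(-2) + (0.1)·(2) + 2.1 = 2.3
errors² = [1.44, 1.96, 1.21, 0.16]
MSE = 4.7700/4 = 1.1925

1.1925


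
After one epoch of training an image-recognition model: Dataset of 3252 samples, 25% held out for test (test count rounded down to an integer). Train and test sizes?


Test = ⌊3252·25/100⌋ = 813
Train = 3252 - 813 = 2439

Train: 2439, Test: 813


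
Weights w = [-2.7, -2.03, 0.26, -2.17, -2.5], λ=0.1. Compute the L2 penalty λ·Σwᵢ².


‖w‖₂² = (-2.7)² + (-2.03)² + (0.26)² + (-2.17)² + (-2.5)²
     = 7.29 + 4.1209 + 0.0676 + 4.7089 + 6.25
     = 22.4374
λ·‖w‖₂² = 0.1·22.4374 = 2.24374

2.24374


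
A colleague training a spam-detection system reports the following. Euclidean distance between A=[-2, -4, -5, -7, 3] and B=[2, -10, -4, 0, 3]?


d = √((-2-2)² + (-4+ 10)² + (-5+ 4)² + (-7-0)² + (3-3)²)
  = √(16 + 36 + 1 + 49 + 0)
  = √102 = 10.0995

10.0995


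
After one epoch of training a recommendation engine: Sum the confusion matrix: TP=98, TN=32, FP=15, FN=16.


Total = TP + TN + FP + FN
= 98 + 32 + 15 + 16
= 161
(Predicted positive: 113, predicted negative: 48)

161


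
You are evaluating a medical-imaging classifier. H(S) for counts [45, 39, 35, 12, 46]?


Probabilities: [45/177, 39/177, 35/177, 12/177, 46/177] ≈ [0.2542, 0.2203, 0.1977, 0.0678, 0.2599]
H = -((45/177)·log₂(45/177) + (39/177)·log₂(39/177) + (35/177)·log₂(35/177) + (12/177)·log₂(12/177) + (46/177)·log₂(46/177))
  = 2.214 bits

2.214 bits


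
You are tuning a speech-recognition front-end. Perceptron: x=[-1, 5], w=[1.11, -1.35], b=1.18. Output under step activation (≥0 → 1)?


z = (-1)·(1.11) + (5)·(-1.35) + 1.18
  = -6.68
step(z) = 0 (z<0)

0


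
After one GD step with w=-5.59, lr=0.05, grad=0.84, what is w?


w_new = w - α·∇
= -5.59 - 0.05·0.84
= -5.59 - 0.042
= -5.632

-5.632


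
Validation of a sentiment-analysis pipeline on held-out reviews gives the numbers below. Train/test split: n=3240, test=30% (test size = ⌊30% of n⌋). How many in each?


Test = ⌊3240·30/100⌋ = 972
Train = 3240 - 972 = 2268

Train: 2268, Test: 972


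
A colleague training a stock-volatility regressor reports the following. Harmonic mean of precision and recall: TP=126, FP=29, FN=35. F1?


Precision = 126/155 = 0.8129
Recall = 126/161 = 0.7826
F1 = 2·P·R/(P+R) = 2·TP/(2·TP+FP+FN) = 252/(252+29+35) = 252/316 = 0.7975

0.7975


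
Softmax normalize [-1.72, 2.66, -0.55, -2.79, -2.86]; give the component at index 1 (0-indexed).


Exponentials: e^-1.72=0.1791, e^2.66=14.2963, e^-0.55=0.5769, e^-2.79=0.0614, e^-2.86=0.0573
Sum = 15.171
Softmax = [0.0118, 0.9423, 0.038, 0.004, 0.0038]
p[1] = 14.2963/15.171 = 0.9423

0.9423


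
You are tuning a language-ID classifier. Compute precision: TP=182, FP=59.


Precision = TP/(TP+FP)
= 182/(182+59)
= 182/241 = 75.52%

75.52%


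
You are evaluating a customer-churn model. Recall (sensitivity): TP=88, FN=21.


Recall = TP/(TP+FN)
= 88/(88+21)
= 88/109 = 80.73%

80.73%


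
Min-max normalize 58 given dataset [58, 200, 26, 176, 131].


min=26, max=200
(58-26)/(200-26) = 32/174 = 0.1839

0.1839


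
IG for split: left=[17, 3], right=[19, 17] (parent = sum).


Parent = [36, 20], H_parent = 0.9403
H_left = 0.6098 (n=20), H_right = 0.9978 (n=36)
H_children = (20/56)·0.6098 + (36/56)·0.9978 = 0.8592
IG = 0.9403 - 0.8592 = 0.0811

0.0811


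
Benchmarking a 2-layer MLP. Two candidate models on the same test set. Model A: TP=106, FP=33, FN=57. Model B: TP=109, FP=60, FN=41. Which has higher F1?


Model A: P=106/139=0.7626, R=106/163=0.6503, F1=2PR/(P+R)=2TP/(2TP+FP+FN)=212/302=0.702
Model B: P=109/169=0.645, R=109/150=0.7267, F1=2PR/(P+R)=2TP/(2TP+FP+FN)=218/319=0.6834
0.702 > 0.6834 → Model A

Model A


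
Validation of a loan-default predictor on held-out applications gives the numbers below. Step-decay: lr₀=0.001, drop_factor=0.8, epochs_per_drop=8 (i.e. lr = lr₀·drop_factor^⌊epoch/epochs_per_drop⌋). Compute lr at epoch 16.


n_drops = ⌊16/8⌋ = 2
lr = 0.001·0.8^2 = 0.001·0.64 = 0.00064

0.00064


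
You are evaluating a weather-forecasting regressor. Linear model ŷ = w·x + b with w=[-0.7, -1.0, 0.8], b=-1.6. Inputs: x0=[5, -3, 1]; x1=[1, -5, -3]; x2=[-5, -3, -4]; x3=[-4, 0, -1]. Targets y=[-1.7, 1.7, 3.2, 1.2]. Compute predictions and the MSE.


ŷ0 = (-0.7)·(5) + (-1.0)·(-3) + (0.8)·(1) - 1.6 = -1.3
ŷ1 = (-0.7)·(1) + (-1.0)·(-5) + (0.8)·(-3) - 1.6 = 0.3
ŷ2 = (-0.7)·(-5) + (-1.0)·(-3) + (0.8)·(-4) - 1.6 = 1.7
ŷ3 = (-0.7)·(-4) + (-1.0)·(0) + (0.8)·(-1) - 1.6 = 0.4
errors² = [0.16, 1.96, 2.25, 0.64]
MSE = 5.0100/4 = 1.2525

1.2525


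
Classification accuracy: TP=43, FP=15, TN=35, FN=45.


Accuracy = (TP+TN)/(TP+TN+FP+FN)
= (43+35)/(138)
= 78/138 = 56.52%

56.52%


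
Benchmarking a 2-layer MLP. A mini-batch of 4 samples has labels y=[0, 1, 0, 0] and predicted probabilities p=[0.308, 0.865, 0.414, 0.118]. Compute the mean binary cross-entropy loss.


L[0] = -ln(1-0.308) = -ln(0.692) = 0.3682
L[1] = -ln(0.865) = 0.145
L[2] = -ln(1-0.414) = -ln(0.586) = 0.5344
L[3] = -ln(1-0.118) = -ln(0.882) = 0.1256
mean = (0.3682 + 0.145 + 0.5344 + 0.1256)/4 = 0.2933

0.2933


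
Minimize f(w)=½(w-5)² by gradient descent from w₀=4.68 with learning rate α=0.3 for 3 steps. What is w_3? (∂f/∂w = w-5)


step 1: grad = 4.68-5 = -0.32; w = 4.68 - 0.3·(-0.32) = 4.776
step 2: grad = 4.776-5 = -0.224; w = 4.776 - 0.3·(-0.224) = 4.8432
step 3: grad = 4.8432-5 = -0.1568; w = 4.8432 - 0.3·(-0.1568) = 4.89024

4.89024


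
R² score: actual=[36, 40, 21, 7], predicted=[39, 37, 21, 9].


ȳ = 26
SS_res = Σ(y-ŷ)² = 22
SS_tot = Σ(y-ȳ)² = 682
R² = 1 - SS_res/SS_tot = 1 - 0.0323 = 0.9677

0.9677


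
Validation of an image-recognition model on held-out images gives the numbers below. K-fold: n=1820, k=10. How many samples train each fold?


Fold size = 1820/10 = 182
Training per fold = 1820 - 182 = 1638

1638


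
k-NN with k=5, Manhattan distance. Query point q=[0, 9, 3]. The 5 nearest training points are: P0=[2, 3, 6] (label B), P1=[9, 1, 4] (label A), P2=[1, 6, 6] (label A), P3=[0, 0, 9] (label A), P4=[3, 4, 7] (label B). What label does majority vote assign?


d(q,P0) = 11  (label B)
d(q,P1) = 18  (label A)
d(q,P2) = 7  (label A)
d(q,P3) = 15  (label A)
d(q,P4) = 12  (label B)
Votes: A=3, B=2
Majority → A

A


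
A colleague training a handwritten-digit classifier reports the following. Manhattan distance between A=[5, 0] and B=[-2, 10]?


d = |5+ 2| + |0-10|
  = 7 + 10
  = 17

17


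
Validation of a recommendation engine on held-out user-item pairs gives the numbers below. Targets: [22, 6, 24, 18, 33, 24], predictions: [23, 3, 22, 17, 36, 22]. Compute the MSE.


Squared errors: (22-23)²=1, (6-3)²=9, (24-22)²=4, (18-17)²=1, (33-36)²=9, (24-22)²=4
Sum = 28
MSE = 28/6 = 14/3

14/3


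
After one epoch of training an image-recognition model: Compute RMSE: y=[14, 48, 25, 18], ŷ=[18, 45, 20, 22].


MSE = 66/4 = 16.5
RMSE = √(66/4) = 4.062

4.062


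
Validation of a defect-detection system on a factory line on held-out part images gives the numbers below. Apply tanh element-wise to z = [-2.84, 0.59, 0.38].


tanh(-2.84) = -0.9932
tanh(0.59) = 0.5299
tanh(0.38) = 0.3627
result = [-0.9932, 0.5299, 0.3627]

[-0.9932, 0.5299, 0.3627]


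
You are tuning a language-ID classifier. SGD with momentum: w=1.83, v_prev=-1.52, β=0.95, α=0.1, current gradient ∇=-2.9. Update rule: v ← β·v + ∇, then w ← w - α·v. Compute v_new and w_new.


v_new = 0.95·-1.52 - 2.9 = -1.444 - 2.9 = -4.344
w_new = 1.83 - 0.1·-4.344 = 1.83 + 0.4344 = 2.2644

v_new=-4.344, w_new=2.2644


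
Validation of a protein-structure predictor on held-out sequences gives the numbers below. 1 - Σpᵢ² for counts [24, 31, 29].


Probabilities: [24/84, 31/84, 29/84] ≈ [0.2857, 0.369, 0.3452]
Σpᵢ² = (576 + 961 + 841)/84² = 2378/7056
Gini = 1 - Σpᵢ² = 1 - 2378/7056 = 0.663

0.663


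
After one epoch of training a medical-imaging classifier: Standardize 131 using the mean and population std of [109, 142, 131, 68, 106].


μ = 111.2, σ = 25.4511
z = (131 - 111.2)/25.4511 = 0.778

0.778


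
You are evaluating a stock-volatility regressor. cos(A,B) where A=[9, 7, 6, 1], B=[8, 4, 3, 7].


A·B = 9·8 + 7·4 + 6·3 + 1·7 = 125
‖A‖ = √167 = 12.9228, ‖B‖ = √138 = 11.7473
cos = 125/(√167·√138) = 125/√23046 = 0.8234

0.8234


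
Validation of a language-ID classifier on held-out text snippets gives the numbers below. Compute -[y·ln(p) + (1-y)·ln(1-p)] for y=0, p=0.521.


BCE = -[y·ln(p) + (1-y)·ln(1-p)]
= -0 - 1·ln(1-0.521)
= -ln(0.479) = 0.7361

0.7361


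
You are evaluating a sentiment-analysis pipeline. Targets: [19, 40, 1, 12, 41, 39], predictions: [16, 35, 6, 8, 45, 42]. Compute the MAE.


Absolute errors: |19-16|=3, |40-35|=5, |1-6|=5, |12-8|=4, |41-45|=4, |39-42|=3
Sum = 24
MAE = 24/6 = 4

4


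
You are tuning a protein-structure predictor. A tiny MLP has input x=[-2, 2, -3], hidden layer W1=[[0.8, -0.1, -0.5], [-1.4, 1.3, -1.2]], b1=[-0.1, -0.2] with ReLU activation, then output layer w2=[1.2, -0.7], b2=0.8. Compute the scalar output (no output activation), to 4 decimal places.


z1[0] = (0.8)·(-2) + (-0.1)·(2) + (-0.5)·(-3) - 0.1 = -0.4
z1[1] = (-1.4)·(-2) + (1.3)·(2) + (-1.2)·(-3) - 0.2 = 8.8
h = ReLU(z1) = [0.0, 8.8]
output = (1.2)·(0.0) + (-0.7)·(8.8) + 0.8 = -5.36

-5.36


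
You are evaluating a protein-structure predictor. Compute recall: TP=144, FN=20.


Recall = TP/(TP+FN)
= 144/(144+20)
= 144/164 = 87.8%

87.8%


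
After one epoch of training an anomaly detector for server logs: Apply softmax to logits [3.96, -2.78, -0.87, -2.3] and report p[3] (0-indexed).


Exponentials: e^3.96=52.4573, e^-2.78=0.062, e^-0.87=0.419, e^-2.3=0.1003
Sum = 53.0386
Softmax = [0.989, 0.0012, 0.0079, 0.0019]
p[3] = 0.1003/53.0386 = 0.0019

0.0019


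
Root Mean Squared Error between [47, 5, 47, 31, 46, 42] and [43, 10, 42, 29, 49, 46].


MSE = 95/6 = 15.8333
RMSE = √(95/6) = 3.9791

3.9791


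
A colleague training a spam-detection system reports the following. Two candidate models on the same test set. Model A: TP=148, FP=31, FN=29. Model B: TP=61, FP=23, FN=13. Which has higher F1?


Model A: P=148/179=0.8268, R=148/177=0.8362, F1=2PR/(P+R)=2TP/(2TP+FP+FN)=296/356=0.8315
Model B: P=61/84=0.7262, R=61/74=0.8243, F1=2PR/(P+R)=2TP/(2TP+FP+FN)=122/158=0.7722
0.8315 > 0.7722 → Model A

Model A


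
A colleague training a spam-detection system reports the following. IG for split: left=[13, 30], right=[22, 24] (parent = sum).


Parent = [35, 54], H_parent = 0.9669
H_left = 0.8841 (n=43), H_right = 0.9986 (n=46)
H_children = (43/89)·0.8841 + (46/89)·0.9986 = 0.9433
IG = 0.9669 - 0.9433 = 0.0236

0.0236


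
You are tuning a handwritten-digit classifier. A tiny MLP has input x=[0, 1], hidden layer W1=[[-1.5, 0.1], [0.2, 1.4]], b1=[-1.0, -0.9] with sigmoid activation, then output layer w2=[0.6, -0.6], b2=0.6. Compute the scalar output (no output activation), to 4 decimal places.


z1[0] = (-1.5)·(0) + (0.1)·(1) - 1.0 = -0.9
z1[1] = (0.2)·(0) + (1.4)·(1) - 0.9 = 0.5
h = sigmoid(z1) = [0.2891, 0.6225]
output = (0.6)·(0.2891) + (-0.6)·(0.6225) + 0.6 = 0.4

0.4


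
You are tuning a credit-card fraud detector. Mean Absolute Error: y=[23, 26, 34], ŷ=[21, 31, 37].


Absolute errors: |23-21|=2, |26-31|=5, |34-37|=3
Sum = 10
MAE = 10/3 = 10/3

10/3


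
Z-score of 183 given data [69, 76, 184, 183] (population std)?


μ = 128, σ = 55.5563
z = (183 - 128)/55.5563 = 0.99

0.99


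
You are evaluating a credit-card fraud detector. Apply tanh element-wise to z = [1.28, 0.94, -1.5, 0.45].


tanh(1.28) = 0.8565
tanh(0.94) = 0.7352
tanh(-1.5) = -0.9051
tanh(0.45) = 0.4219
result = [0.8565, 0.7352, -0.9051, 0.4219]

[0.8565, 0.7352, -0.9051, 0.4219]


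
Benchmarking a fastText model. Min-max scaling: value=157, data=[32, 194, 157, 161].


min=32, max=194
(157-32)/(194-32) = 125/162 = 0.7716

0.7716


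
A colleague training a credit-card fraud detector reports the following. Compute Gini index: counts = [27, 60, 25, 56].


Probabilities: [27/168, 60/168, 25/168, 56/168] ≈ [0.1607, 0.3571, 0.1488, 0.3333]
Σpᵢ² = (729 + 3600 + 625 + 3136)/168² = 8090/28224
Gini = 1 - Σpᵢ² = 1 - 8090/28224 = 0.7134

0.7134


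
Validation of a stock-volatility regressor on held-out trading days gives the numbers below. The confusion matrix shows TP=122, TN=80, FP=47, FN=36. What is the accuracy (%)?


Accuracy = (TP+TN)/(TP+TN+FP+FN)
= (122+80)/(285)
= 202/285 = 70.88%

70.88%


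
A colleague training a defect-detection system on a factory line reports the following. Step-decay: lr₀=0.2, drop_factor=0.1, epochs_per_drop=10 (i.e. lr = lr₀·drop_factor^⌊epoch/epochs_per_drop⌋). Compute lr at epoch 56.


n_drops = ⌊56/10⌋ = 5
lr = 0.2·0.1^5 = 0.2·0.00001 = 0.000002

0.000002


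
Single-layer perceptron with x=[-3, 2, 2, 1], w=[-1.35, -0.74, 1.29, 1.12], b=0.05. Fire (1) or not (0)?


z = (-3)·(-1.35) + (2)·(-0.74) + (2)·(1.29) + (1)·(1.12) + 0.05
  = 6.32
step(z) = 1 (z≥0)

1


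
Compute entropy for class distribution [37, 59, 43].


Probabilities: [37/139, 59/139, 43/139] ≈ [0.2662, 0.4245, 0.3094]
H = -((37/139)·log₂(37/139) + (59/139)·log₂(59/139) + (43/139)·log₂(43/139))
  = 1.5567 bits

1.5567 bits


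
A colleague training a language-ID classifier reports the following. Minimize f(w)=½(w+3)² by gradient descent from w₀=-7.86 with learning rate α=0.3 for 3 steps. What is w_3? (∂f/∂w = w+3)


step 1: grad = -7.86+3 = -4.86; w = -7.86 - 0.3·(-4.86) = -6.402
step 2: grad = -6.402+3 = -3.402; w = -6.402 - 0.3·(-3.402) = -5.3814
step 3: grad = -5.3814+3 = -2.3814; w = -5.3814 - 0.3·(-2.3814) = -4.66698

-4.66698


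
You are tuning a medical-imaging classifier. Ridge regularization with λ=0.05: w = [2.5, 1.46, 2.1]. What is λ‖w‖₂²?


‖w‖₂² = (2.5)² + (1.46)² + (2.1)²
     = 6.25 + 2.1316 + 4.41
     = 12.7916
λ·‖w‖₂² = 0.05·12.7916 = 0.63958

0.63958


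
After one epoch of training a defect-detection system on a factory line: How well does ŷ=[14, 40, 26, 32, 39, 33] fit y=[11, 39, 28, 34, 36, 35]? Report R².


ȳ = 30.5
SS_res = Σ(y-ŷ)² = 31
SS_tot = Σ(y-ȳ)² = 521.5
R² = 1 - SS_res/SS_tot = 1 - 0.0594 = 0.9406

0.9406


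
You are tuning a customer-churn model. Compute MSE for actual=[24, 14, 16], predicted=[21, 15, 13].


Squared errors: (24-21)²=9, (14-15)²=1, (16-13)²=9
Sum = 19
MSE = 19/3 = 19/3

19/3


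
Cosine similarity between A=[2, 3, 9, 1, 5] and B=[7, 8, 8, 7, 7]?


A·B = 2·7 + 3·8 + 9·8 + 1·7 + 5·7 = 152
‖A‖ = √120 = 10.9545, ‖B‖ = √275 = 16.5831
cos = 152/(√120·√275) = 152/√33000 = 0.8367

0.8367


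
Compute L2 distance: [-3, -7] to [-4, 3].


d = √((-3+ 4)² + (-7-3)²)
  = √(1 + 100)
  = √101 = 10.0499

10.0499


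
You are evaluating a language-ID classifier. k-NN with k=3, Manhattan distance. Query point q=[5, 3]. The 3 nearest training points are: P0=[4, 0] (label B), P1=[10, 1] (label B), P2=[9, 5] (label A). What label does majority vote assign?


d(q,P0) = 4  (label B)
d(q,P1) = 7  (label B)
d(q,P2) = 6  (label A)
Votes: A=1, B=2
Majority → B

B


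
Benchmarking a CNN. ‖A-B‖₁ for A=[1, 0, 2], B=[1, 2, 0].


d = |1-1| + |0-2| + |2-0|
  = 0 + 2 + 2
  = 4

4


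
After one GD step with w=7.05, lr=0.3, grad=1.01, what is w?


w_new = w - α·∇
= 7.05 - 0.3·1.01
= 7.05 - 0.303
= 6.747

6.747


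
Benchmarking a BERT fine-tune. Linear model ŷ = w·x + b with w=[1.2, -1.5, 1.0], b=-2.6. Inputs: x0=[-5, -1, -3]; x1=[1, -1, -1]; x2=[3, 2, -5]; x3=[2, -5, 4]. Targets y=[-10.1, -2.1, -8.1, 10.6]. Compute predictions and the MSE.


ŷ0 = (1.2)·(-5) + (-1.5)·(-1) + (1.0)·(-3) - 2.6 = -10.1
ŷ1 = (1.2)·(1) + (-1.5)·(-1) + (1.0)·(-1) - 2.6 = -0.9
ŷ2 = (1.2)·(3) + (-1.5)·(2) + (1.0)·(-5) - 2.6 = -7.0
ŷ3 = (1.2)·(2) + (-1.5)·(-5) + (1.0)·(4) - 2.6 = 11.3
errors² = [0.0, 1.44, 1.21, 0.49]
MSE = 3.1400/4 = 0.785

0.785


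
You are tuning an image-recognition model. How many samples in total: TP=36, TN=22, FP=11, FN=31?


Total = TP + TN + FP + FN
= 36 + 22 + 11 + 31
= 100
(Predicted positive: 47, predicted negative: 53)

100


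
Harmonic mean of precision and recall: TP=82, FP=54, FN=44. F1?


Precision = 82/136 = 0.6029
Recall = 82/126 = 0.6508
F1 = 2·P·R/(P+R) = 2·TP/(2·TP+FP+FN) = 164/(164+54+44) = 164/262 = 0.626

0.626


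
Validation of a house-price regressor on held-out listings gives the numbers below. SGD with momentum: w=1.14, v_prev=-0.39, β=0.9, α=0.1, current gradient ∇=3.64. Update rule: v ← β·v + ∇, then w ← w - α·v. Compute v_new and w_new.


v_new = 0.9·-0.39 + 3.64 = -0.351 + 3.64 = 3.289
w_new = 1.14 - 0.1·3.289 = 1.14 - 0.3289 = 0.8111

v_new=3.289, w_new=0.8111


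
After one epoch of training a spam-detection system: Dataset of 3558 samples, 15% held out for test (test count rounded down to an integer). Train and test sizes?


Test = ⌊3558·15/100⌋ = 533
Train = 3558 - 533 = 3025

Train: 3025, Test: 533


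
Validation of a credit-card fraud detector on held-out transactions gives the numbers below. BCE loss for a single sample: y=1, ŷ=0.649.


BCE = -[y·ln(p) + (1-y)·ln(1-p)]
= -1·ln(0.649) - 0
= -ln(0.649) = 0.4323

0.4323


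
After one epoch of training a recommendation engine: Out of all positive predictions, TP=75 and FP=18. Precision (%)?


Precision = TP/(TP+FP)
= 75/(75+18)
= 75/93 = 80.65%

80.65%


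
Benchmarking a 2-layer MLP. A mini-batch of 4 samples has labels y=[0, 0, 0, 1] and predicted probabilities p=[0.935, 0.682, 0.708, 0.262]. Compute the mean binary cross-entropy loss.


L[0] = -ln(1-0.935) = -ln(0.065) = 2.7334
L[1] = -ln(1-0.682) = -ln(0.318) = 1.1457
L[2] = -ln(1-0.708) = -ln(0.292) = 1.231
L[3] = -ln(0.262) = 1.3394
mean = (2.7334 + 1.1457 + 1.231 + 1.3394)/4 = 1.6124

1.6124


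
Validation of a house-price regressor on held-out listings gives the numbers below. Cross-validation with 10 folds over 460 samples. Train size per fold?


Fold size = 460/10 = 46
Training per fold = 460 - 46 = 414

414


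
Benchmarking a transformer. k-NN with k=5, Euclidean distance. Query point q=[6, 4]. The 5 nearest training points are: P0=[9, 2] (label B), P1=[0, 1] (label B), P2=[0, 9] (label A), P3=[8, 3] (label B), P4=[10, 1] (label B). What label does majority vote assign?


d(q,P0) = 3.6056  (label B)
d(q,P1) = 6.7082  (label B)
d(q,P2) = 7.8102  (label A)
d(q,P3) = 2.2361  (label B)
d(q,P4) = 5.0  (label B)
Votes: A=1, B=4
Majority → B

B


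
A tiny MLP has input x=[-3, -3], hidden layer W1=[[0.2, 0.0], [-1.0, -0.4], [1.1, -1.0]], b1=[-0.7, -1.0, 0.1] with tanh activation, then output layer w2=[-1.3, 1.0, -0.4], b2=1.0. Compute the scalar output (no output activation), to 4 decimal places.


z1[0] = (0.2)·(-3) + (0.0)·(-3) - 0.7 = -1.3
z1[1] = (-1.0)·(-3) + (-0.4)·(-3) - 1.0 = 3.2
z1[2] = (1.1)·(-3) + (-1.0)·(-3) + 0.1 = -0.2
h = tanh(z1) = [-0.8617, 0.9967, -0.1974]
output = (-1.3)·(-0.8617) + (1.0)·(0.9967) + (-0.4)·(-0.1974) + 1.0 = 3.1959

3.1959


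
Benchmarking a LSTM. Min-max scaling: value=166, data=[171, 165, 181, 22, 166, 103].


min=22, max=181
(166-22)/(181-22) = 144/159 = 0.9057

0.9057


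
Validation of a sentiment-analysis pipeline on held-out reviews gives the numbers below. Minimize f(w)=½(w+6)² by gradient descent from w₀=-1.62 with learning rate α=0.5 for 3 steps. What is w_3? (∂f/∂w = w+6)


step 1: grad = -1.62+6 = 4.38; w = -1.62 - 0.5·(4.38) = -3.81
step 2: grad = -3.81+6 = 2.19; w = -3.81 - 0.5·(2.19) = -4.905
step 3: grad = -4.905+6 = 1.095; w = -4.905 - 0.5·(1.095) = -5.4525

-5.4525


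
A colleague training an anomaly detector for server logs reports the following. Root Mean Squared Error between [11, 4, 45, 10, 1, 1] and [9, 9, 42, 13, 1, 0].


MSE = 48/6 = 8
RMSE = √(48/6) = 2.8284

2.8284


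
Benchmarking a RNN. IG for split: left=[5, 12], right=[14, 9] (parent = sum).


Parent = [19, 21], H_parent = 0.9982
H_left = 0.874 (n=17), H_right = 0.9656 (n=23)
H_children = (17/40)·0.874 + (23/40)·0.9656 = 0.9267
IG = 0.9982 - 0.9267 = 0.0715

0.0715


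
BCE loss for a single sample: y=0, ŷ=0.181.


BCE = -[y·ln(p) + (1-y)·ln(1-p)]
= -0 - 1·ln(1-0.181)
= -ln(0.819) = 0.1997

0.1997


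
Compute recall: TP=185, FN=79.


Recall = TP/(TP+FN)
= 185/(185+79)
= 185/264 = 70.08%

70.08%


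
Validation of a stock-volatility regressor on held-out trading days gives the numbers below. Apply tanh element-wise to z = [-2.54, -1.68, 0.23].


tanh(-2.54) = -0.9876
tanh(-1.68) = -0.9329
tanh(0.23) = 0.226
result = [-0.9876, -0.9329, 0.226]

[-0.9876, -0.9329, 0.226]


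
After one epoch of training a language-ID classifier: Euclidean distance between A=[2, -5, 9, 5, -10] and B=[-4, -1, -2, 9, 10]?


d = √((2+ 4)² + (-5+ 1)² + (9+ 2)² + (5-9)² + (-10-10)²)
  = √(36 + 16 + 121 + 16 + 400)
  = √589 = 24.2693

24.2693


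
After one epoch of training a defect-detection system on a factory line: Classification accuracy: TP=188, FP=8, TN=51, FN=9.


Accuracy = (TP+TN)/(TP+TN+FP+FN)
= (188+51)/(256)
= 239/256 = 93.36%

93.36%


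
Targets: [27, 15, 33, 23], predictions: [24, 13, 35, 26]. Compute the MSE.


Squared errors: (27-24)²=9, (15-13)²=4, (33-35)²=4, (23-26)²=9
Sum = 26
MSE = 26/4 = 13/2

13/2


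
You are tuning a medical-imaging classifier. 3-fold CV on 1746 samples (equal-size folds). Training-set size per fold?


Fold size = 1746/3 = 582
Training per fold = 1746 - 582 = 1164

1164


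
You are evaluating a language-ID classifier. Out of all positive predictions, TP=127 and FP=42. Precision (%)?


Precision = TP/(TP+FP)
= 127/(127+42)
= 127/169 = 75.15%

75.15%


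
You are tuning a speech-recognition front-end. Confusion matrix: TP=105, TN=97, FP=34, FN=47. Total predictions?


Total = TP + TN + FP + FN
= 105 + 97 + 34 + 47
= 283
(Predicted positive: 139, predicted negative: 144)

283


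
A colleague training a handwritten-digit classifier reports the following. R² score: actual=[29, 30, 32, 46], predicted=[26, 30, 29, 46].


ȳ = 34.25
SS_res = Σ(y-ŷ)² = 18
SS_tot = Σ(y-ȳ)² = 188.75
R² = 1 - SS_res/SS_tot = 1 - 0.0954 = 0.9046

0.9046


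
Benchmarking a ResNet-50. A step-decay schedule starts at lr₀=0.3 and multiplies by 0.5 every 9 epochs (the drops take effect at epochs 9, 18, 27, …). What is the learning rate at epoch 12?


n_drops = ⌊12/9⌋ = 1
lr = 0.3·0.5^1 = 0.3·0.5 = 0.15

0.15


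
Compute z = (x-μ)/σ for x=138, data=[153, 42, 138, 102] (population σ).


μ = 108.75, σ = 42.7632
z = (138 - 108.75)/42.7632 = 0.684

0.684


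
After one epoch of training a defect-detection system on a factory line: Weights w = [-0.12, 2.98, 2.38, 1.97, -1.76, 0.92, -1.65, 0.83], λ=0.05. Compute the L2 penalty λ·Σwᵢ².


‖w‖₂² = (-0.12)² + (2.98)² + (2.38)² + (1.97)² + (-1.76)² + (0.92)² + (-1.65)² + (0.83)²
     = 0.0144 + 8.8804 + 5.6644 + 3.8809 + 3.0976 + 0.8464 + 2.7225 + 0.6889
     = 25.7955
λ·‖w‖₂² = 0.05·25.7955 = 1.289775

1.289775


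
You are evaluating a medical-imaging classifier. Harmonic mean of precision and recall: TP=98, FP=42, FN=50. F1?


Precision = 98/140 = 0.7
Recall = 98/148 = 0.6622
F1 = 2·P·R/(P+R) = 2·TP/(2·TP+FP+FN) = 196/(196+42+50) = 196/288 = 0.6806

0.6806


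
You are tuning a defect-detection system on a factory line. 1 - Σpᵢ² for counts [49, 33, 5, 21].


Probabilities: [49/108, 33/108, 5/108, 21/108] ≈ [0.4537, 0.3056, 0.0463, 0.1944]
Σpᵢ² = (2401 + 1089 + 25 + 441)/108² = 3956/11664
Gini = 1 - Σpᵢ² = 1 - 3956/11664 = 0.6608

0.6608


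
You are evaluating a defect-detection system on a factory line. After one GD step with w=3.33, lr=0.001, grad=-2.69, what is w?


w_new = w - α·∇
= 3.33 - 0.001·-2.69
= 3.33 + 0.00269
= 3.33269

3.33269


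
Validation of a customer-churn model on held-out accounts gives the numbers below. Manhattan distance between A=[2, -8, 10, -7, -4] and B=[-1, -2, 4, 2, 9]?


d = |2+ 1| + |-8+ 2| + |10-4| + |-7-2| + |-4-9|
  = 3 + 6 + 6 + 9 + 13
  = 37

37
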